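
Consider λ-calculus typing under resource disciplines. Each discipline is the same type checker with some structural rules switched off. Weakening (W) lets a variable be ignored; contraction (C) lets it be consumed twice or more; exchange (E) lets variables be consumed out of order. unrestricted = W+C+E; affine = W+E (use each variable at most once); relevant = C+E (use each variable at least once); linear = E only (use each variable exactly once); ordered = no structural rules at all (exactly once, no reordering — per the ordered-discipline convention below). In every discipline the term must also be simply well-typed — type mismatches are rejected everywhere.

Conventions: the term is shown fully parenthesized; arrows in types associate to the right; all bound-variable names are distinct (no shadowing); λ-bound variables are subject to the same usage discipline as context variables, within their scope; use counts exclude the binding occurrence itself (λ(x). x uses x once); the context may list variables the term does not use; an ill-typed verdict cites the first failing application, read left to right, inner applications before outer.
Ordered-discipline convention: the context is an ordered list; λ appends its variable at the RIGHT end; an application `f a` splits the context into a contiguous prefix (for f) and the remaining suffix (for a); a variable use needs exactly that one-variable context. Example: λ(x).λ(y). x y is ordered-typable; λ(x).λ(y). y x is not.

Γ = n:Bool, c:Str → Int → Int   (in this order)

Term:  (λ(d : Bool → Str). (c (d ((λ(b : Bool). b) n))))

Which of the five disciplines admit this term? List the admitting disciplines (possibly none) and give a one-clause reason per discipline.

admitted by: linear, affine, relevant, unrestricted
counts: n: 1; c: 1; d [bound]: 1; b [bound]: 1
left-to-right use order: c, d, b, n
typing: well-typed — term : (Bool → Str) → Int → Int
ordered: ✗ — no contiguous prefix/suffix split fits c, d, b, n
linear: ✓ — each of n, c, d, b used exactly once
affine: ✓ — n, c, d, b: no repeats, contraction unneeded
relevant: ✓ — at least one use each (n, c, d, b)
unrestricted: ✓ — type-checks ((Bool → Str) → Int → Int) and nothing is barred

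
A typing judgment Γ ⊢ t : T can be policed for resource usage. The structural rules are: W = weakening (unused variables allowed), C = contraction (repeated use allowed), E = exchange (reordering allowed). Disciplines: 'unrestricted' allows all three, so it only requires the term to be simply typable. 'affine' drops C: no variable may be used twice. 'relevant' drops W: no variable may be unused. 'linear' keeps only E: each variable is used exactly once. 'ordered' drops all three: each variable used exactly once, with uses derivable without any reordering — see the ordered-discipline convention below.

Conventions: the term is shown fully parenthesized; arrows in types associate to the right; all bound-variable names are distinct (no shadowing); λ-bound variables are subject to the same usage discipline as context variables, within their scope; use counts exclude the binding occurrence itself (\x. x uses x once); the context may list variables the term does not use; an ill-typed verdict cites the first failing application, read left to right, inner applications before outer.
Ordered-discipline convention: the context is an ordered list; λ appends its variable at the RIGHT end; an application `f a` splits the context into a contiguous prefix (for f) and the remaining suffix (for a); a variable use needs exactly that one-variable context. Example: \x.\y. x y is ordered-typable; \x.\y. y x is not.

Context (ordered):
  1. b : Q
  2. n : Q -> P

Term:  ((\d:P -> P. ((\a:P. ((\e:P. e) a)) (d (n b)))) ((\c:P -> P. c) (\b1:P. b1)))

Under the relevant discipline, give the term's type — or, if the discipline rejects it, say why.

term : P
use counts: b: 1×; n: 1×; d (bound): 1×; a (bound): 1×; e (bound): 1×; c (bound): 1×; b1 (bound): 1×
uses in reading order: e, a, d, n, b, c, b1
typing: well-typed — term : P
per-discipline verdicts: ordered ✗, linear ✓, affine ✓, relevant ✓, unrestricted ✓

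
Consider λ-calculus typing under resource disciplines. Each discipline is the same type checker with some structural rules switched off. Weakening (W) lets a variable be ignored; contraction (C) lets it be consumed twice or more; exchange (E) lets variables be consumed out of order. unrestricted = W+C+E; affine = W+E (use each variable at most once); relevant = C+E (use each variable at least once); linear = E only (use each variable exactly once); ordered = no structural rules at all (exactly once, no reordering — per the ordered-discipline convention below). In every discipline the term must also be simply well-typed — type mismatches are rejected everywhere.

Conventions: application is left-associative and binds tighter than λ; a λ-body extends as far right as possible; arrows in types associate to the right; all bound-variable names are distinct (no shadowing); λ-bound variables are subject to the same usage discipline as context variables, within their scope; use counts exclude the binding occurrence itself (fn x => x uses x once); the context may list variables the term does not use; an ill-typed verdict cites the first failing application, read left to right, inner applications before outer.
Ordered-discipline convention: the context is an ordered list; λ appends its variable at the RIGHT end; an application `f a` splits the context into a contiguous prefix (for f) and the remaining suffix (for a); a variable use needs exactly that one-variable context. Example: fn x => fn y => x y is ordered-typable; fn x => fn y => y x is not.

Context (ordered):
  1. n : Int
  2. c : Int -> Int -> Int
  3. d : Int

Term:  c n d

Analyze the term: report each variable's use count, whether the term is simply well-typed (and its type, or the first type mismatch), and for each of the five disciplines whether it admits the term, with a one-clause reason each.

usage: n: 1; c: 1; d: 1
use order (left to right): c, n, d
typing: well-typed at Int
ordered: ✗, no contiguous prefix/suffix split fits c, n, d
linear: ✓, each of n, c, d used exactly once
affine: ✓, no duplicate uses among n, c, d
relevant: ✓, every one of n, c, d appears
unrestricted: ✓, type-checks (Int) and nothing is barred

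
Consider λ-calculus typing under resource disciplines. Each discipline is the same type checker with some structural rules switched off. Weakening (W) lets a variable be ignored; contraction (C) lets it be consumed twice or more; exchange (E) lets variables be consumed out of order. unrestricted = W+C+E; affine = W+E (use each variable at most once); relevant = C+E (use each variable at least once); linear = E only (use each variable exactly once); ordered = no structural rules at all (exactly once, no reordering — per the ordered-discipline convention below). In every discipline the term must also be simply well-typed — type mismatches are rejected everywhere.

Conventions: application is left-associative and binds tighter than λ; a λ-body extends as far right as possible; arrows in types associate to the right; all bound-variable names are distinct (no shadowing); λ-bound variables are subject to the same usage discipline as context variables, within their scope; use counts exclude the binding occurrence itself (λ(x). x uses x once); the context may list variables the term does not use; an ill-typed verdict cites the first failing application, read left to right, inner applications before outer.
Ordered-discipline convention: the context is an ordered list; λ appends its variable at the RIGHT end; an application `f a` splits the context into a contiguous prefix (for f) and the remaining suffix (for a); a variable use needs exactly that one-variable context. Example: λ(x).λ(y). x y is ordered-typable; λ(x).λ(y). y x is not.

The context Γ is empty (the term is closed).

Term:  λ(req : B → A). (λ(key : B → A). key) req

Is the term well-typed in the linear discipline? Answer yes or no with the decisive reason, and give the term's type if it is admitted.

yes — req, key: one use apiece; term : (B → A) → B → A
use counts: req (bound): 1×, key (bound): 1×
uses in reading order: key, req
typing: well-typed — term : (B → A) → B → A
per-discipline verdicts: ordered ✓, linear ✓, affine ✓, relevant ✓, unrestricted ✓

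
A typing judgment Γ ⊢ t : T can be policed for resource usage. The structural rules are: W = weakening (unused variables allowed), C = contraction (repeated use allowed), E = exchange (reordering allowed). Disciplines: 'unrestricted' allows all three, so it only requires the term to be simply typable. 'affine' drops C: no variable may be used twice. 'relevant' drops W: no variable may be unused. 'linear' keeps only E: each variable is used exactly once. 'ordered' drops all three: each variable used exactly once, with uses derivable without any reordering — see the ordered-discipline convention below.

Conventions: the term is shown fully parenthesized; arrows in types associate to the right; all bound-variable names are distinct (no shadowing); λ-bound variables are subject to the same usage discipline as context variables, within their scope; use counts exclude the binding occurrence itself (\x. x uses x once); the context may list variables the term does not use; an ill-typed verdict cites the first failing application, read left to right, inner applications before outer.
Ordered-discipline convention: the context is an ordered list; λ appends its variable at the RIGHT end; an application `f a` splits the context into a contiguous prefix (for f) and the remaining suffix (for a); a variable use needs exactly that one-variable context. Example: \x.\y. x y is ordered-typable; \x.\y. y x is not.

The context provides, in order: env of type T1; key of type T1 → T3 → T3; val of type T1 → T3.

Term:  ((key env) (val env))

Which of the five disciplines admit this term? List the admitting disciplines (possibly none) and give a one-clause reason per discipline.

admitted by: relevant, unrestricted
variable uses: env ×2, key ×1, val ×1
left-to-right use order: key, env, val, env
typing: well-typed — term : T3
ordered ✗ (needs contraction — env ×2)
linear ✗ (needs contraction — env ×2)
affine ✗ (needs contraction — env ×2)
relevant ✓ (env, key, val: all used, weakening unneeded)
unrestricted ✓ (well-typed at T3; no restrictions here)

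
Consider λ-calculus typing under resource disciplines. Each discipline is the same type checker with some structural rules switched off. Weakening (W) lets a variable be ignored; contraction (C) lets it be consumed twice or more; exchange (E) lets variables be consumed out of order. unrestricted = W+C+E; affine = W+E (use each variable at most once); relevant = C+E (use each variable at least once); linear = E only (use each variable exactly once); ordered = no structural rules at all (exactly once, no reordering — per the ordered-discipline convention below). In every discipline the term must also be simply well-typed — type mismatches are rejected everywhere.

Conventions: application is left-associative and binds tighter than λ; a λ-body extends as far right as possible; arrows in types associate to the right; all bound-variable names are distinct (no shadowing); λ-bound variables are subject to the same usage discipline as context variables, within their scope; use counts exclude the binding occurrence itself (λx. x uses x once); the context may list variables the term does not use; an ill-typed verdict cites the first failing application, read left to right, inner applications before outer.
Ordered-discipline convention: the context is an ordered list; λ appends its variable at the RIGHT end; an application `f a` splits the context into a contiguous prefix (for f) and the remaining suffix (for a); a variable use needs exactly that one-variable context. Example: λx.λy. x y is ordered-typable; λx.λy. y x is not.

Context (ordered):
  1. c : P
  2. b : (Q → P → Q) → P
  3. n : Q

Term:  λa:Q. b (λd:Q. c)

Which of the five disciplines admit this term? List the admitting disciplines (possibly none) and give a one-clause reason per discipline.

admitted by: none
counts: c=1, b=1, n=0, a (λ-bound)=0, d (λ-bound)=0
uses in reading order: b, c
typing: ill-typed: argument of type Q → P where Q → P → Q is required
ordered: ✗, not simply typable
linear: ✗, fails simple typing
affine: ✗, a type mismatch blocks all five
relevant: ✗, the type mismatch rejects it
unrestricted: ✗, not simply typable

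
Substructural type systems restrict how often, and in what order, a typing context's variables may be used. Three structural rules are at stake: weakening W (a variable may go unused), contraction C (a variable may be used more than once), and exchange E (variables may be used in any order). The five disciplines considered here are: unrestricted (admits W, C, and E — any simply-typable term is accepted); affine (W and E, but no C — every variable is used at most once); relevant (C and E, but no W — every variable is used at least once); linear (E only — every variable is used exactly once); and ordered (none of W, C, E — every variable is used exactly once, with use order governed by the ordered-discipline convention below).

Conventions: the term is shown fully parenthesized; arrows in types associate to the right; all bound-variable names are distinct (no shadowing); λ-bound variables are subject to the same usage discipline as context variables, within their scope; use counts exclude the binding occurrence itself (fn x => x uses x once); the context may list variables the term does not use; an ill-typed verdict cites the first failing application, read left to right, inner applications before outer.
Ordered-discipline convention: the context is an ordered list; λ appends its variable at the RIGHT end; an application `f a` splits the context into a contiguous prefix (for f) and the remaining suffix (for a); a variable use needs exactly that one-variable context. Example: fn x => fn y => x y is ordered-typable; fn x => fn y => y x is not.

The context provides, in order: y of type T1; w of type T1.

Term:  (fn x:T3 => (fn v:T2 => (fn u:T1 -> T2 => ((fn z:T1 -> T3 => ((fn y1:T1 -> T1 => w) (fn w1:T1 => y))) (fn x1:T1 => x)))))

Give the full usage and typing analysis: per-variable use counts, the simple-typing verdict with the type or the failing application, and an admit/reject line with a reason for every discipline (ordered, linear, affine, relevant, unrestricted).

variable uses: y ×1, w ×1, x [bound] ×1, v [bound] ×0, u [bound] ×0, z [bound] ×0, y1 [bound] ×0, w1 [bound] ×0, x1 [bound] ×0
order of uses: w, y, x
typing: well-typed at T3 -> T2 -> (T1 -> T2) -> T1
ordered: ✗ — v, u, z, y1, w1, x1 left unused
linear: ✗ — v, u, z, y1, w1, x1 left unused
affine: ✓ — y, w, x, v, u, z, y1, w1, x1: no repeats, contraction unneeded
relevant: ✗ — v, u, z, y1, w1, x1 left unused
unrestricted: ✓ — well-typed at T3 -> T2 -> (T1 -> T2) -> T1; no restrictions here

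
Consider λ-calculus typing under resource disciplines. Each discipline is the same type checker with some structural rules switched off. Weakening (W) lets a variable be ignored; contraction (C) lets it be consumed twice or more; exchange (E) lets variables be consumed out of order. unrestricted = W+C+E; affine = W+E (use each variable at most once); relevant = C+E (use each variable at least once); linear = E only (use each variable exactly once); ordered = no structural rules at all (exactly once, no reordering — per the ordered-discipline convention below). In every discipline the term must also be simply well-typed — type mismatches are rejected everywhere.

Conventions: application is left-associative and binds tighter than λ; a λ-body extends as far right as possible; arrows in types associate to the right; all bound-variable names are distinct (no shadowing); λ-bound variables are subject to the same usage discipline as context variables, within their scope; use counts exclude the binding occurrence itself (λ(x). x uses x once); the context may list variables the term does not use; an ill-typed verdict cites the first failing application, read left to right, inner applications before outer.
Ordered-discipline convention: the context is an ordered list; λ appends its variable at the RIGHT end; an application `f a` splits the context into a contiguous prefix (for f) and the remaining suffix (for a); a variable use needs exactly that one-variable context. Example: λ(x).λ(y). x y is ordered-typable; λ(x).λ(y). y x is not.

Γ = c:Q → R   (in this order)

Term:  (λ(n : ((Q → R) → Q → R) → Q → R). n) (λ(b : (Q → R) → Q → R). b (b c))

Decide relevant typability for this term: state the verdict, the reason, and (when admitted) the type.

yes — every one of c, n, b appears; term : ((Q → R) → Q → R) → Q → R
counts: c ×1; n (λ-bound) ×1; b (λ-bound) ×2
order of uses: n, b, b, c
typing: ✓ — ((Q → R) → Q → R) → Q → R
summary: ordered ✗ · linear ✗ · affine ✗ · relevant ✓ · unrestricted ✓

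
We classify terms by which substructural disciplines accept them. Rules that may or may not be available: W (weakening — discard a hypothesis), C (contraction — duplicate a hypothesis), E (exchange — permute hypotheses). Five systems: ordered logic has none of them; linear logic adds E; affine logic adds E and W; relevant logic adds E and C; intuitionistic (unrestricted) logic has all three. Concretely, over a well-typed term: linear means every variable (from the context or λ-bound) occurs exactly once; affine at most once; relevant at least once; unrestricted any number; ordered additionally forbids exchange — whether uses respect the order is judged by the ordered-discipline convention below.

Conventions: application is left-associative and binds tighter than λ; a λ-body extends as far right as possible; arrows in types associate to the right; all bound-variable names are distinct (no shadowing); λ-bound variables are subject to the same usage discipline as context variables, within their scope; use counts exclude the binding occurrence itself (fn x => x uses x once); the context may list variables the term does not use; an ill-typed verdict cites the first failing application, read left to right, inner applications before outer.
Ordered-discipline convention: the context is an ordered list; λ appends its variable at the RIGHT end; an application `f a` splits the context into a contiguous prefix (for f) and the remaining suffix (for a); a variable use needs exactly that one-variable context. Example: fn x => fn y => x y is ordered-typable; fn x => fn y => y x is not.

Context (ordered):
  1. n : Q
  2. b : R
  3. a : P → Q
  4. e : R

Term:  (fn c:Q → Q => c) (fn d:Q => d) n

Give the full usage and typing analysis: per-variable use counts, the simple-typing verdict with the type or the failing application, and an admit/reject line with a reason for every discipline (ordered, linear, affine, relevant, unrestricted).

use counts: n: 1; b: 0; a: 0; e: 0; c (λ-bound): 1; d (λ-bound): 1
left-to-right use order: c, d, n
typing: the term checks, with type Q
ordered: ✗, b, a, e never used (weakening)
linear: ✗, b, a, e never used (weakening)
affine: ✓, n, b, a, e, c, d: no repeats, contraction unneeded
relevant: ✗, b, a, e never used (weakening)
unrestricted: ✓, simply typable at Q; W, C, E all held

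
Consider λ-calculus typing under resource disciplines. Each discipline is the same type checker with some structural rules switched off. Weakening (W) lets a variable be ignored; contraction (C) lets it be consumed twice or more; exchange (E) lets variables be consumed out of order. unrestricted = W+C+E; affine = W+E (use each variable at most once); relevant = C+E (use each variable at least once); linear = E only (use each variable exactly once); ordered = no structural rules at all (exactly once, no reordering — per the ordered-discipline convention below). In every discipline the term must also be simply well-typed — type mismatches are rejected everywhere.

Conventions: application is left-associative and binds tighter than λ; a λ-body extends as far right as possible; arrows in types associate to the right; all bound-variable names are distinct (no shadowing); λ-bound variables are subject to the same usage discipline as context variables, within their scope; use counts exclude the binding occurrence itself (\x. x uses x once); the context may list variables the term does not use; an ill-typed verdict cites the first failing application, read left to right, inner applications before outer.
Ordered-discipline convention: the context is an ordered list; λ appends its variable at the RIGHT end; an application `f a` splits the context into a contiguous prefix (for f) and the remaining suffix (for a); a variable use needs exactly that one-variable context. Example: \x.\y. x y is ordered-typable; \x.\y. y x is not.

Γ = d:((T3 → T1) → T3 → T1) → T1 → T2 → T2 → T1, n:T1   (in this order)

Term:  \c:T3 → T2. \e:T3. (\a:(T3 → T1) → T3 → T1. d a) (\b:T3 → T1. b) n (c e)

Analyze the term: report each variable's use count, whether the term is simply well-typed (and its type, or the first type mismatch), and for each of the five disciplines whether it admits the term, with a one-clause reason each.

variable uses: d: 1; n: 1; c (bound): 1; e (bound): 1; a (bound): 1; b (bound): 1
use order (left to right): d, a, b, n, c, e
typing: ✓ — (T3 → T2) → T3 → T2 → T1
ordered: ✓ — d, n, c, e, a, b: once each, no exchange needed
linear: ✓ — single use per variable (d, n, c, e, a, b)
affine: ✓ — d, n, c, e, a, b: no repeats, contraction unneeded
relevant: ✓ — none of d, n, c, e, a, b goes unused
unrestricted: ✓ — well-typed at (T3 → T2) → T3 → T2 → T1; no restrictions here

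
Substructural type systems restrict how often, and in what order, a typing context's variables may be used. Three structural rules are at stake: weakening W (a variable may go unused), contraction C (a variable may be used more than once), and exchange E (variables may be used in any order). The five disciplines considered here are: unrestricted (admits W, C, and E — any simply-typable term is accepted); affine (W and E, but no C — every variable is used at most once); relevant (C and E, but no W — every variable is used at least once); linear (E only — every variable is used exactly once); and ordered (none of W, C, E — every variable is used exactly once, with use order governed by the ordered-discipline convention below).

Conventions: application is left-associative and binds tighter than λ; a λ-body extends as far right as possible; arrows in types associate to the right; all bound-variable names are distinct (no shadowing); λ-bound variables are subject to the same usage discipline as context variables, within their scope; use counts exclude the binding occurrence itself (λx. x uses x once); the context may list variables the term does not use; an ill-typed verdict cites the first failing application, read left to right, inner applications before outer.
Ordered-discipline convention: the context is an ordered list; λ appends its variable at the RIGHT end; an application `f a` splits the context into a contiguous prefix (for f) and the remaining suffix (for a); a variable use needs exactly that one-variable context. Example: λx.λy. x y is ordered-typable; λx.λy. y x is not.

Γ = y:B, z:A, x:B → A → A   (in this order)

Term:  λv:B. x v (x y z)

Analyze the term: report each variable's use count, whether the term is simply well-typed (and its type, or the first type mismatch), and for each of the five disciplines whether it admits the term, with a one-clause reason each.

counts: y ×1, z ×1, x ×2, v (λ-bound) ×1
uses in reading order: x, v, x, y, z
typing: ✓ — B → A
ordered ✗ (uses contraction: x ×2)
linear ✗ (uses contraction: x ×2)
affine ✗ (uses contraction: x ×2)
relevant ✓ (at least one use each (y, z, x, v))
unrestricted ✓ (well-typed at B → A; no restrictions here)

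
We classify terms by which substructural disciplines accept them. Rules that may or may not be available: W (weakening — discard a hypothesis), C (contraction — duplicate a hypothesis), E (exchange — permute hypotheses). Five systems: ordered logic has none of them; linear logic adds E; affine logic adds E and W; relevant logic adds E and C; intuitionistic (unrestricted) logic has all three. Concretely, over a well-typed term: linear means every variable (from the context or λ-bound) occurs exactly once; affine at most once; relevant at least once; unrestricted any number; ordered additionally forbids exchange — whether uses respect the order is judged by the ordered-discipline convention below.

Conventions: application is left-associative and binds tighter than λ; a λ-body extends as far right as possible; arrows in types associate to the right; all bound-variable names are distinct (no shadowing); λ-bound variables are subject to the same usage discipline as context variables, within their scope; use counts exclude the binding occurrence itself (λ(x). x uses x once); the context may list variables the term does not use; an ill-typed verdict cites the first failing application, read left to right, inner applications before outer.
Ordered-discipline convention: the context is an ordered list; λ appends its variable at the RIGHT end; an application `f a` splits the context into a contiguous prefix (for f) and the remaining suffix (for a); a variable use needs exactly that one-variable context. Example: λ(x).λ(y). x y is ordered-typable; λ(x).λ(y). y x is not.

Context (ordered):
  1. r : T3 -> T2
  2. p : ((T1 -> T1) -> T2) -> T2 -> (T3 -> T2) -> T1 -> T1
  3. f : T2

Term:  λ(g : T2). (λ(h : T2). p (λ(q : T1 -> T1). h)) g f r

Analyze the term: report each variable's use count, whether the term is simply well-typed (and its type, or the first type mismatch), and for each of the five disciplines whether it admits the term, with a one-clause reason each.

variable uses: r=1, p=1, f=1, g (bound)=1, h (bound)=1, q (bound)=0
order of uses: p, h, g, f, r
typing: well-typed at T2 -> T1 -> T1
ordered: ✗ — needs weakening: q unused
linear: ✗ — needs weakening: q unused
affine: ✓ — no duplicate uses among r, p, f, g, h, q
relevant: ✗ — needs weakening: q unused
unrestricted: ✓ — type-checks (T2 -> T1 -> T1) and nothing is barred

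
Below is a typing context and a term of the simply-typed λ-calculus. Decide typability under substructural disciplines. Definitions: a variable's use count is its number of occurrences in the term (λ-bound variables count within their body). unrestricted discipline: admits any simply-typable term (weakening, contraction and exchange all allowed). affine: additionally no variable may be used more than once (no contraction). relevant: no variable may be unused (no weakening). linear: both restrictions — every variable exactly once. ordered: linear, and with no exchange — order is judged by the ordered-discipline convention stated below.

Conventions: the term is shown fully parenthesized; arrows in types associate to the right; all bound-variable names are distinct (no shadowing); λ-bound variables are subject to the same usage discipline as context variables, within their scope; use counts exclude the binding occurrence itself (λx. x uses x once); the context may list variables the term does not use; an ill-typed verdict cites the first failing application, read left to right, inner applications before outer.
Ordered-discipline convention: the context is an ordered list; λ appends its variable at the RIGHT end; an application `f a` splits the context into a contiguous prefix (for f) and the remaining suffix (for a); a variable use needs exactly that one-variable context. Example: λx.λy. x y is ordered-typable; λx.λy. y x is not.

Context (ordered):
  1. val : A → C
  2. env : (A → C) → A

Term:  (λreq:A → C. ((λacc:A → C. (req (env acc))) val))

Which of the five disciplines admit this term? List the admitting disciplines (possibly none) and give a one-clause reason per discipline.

admitted by: linear, affine, relevant, unrestricted
usage: val=1, env=1, req (bound)=1, acc (bound)=1
order of uses: req, env, acc, val
typing: ✓ — (A → C) → C
ordered: ✗ — use order req, env, acc, val needs exchange
linear: ✓ — val, env, req, acc: one use apiece
affine: ✓ — none of val, env, req, acc used more than once
relevant: ✓ — val, env, req, acc: all used, weakening unneeded
unrestricted: ✓ — type-checks ((A → C) → C) and nothing is barred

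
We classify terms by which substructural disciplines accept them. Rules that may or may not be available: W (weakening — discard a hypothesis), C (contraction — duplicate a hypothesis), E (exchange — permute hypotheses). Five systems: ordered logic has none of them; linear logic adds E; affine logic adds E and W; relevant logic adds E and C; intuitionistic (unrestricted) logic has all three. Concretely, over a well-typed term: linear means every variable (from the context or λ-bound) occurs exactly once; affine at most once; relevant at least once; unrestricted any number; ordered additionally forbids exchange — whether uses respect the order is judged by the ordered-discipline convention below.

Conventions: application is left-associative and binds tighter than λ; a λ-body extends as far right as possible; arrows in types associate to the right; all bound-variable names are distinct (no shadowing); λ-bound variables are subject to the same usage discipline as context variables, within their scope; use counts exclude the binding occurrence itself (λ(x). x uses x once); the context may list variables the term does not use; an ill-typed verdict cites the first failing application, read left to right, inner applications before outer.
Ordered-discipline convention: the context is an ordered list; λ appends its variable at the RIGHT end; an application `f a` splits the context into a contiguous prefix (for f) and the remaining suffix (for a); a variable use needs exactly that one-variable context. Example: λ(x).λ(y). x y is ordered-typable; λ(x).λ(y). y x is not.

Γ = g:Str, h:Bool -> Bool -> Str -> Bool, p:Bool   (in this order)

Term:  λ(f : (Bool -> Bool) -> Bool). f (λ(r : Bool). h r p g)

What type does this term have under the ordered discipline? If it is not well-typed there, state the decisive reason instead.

not well-typed under ordered — use order f, h, r, p, g needs exchange
usage: g: 1; h: 1; p: 1; f (λ-bound): 1; r (λ-bound): 1
uses in reading order: f, h, r, p, g
typing: well-typed — term : ((Bool -> Bool) -> Bool) -> Bool
across the five disciplines: ordered ✗, linear ✓, affine ✓, relevant ✓, unrestricted ✓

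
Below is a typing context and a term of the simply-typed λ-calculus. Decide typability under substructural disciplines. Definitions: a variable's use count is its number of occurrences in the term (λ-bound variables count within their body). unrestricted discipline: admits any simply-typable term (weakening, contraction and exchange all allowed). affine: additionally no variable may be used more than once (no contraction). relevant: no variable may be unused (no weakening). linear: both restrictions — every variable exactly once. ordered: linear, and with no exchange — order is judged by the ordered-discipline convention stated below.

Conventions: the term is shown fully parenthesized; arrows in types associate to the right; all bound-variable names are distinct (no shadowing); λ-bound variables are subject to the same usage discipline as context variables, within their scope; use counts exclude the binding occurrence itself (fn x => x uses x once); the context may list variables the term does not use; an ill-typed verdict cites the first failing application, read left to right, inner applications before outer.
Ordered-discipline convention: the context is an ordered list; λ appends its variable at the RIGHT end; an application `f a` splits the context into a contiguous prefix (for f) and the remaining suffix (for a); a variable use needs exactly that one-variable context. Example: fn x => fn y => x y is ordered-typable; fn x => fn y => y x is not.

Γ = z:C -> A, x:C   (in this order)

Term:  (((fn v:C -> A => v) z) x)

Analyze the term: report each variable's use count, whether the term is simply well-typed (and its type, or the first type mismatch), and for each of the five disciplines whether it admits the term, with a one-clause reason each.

variable uses: z=1; x=1; v (bound)=1
uses in reading order: v, z, x
typing: well-typed at A
ordered: ✓, z, x, v once each; derivable with no W/C/E
linear: ✓, single use per variable (z, x, v)
affine: ✓, at most one use each (z, x, v)
relevant: ✓, at least one use each (z, x, v)
unrestricted: ✓, typability at A is all that's needed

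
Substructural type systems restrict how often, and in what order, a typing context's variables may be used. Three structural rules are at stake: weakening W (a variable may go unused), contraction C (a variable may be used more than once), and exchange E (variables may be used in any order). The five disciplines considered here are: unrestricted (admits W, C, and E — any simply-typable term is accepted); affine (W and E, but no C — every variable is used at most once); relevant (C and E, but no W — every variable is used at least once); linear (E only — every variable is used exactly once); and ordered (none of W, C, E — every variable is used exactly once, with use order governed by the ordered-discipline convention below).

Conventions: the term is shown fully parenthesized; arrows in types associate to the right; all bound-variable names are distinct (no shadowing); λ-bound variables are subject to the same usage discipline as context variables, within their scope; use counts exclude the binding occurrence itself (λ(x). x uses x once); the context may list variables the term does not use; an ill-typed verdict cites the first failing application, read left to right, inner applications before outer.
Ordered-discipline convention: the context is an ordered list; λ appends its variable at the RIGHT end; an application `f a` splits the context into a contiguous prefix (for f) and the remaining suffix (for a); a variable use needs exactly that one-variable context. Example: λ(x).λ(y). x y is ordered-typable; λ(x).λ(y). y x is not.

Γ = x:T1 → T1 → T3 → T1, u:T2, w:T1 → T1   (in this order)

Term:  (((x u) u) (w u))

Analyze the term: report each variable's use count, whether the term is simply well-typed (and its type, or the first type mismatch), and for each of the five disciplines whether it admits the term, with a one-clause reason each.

variable uses: x ×1; u ×3; w ×1
left-to-right use order: x, u, u, w, u
typing: ill-typed: a function awaiting T1 gets T2
ordered ✗ (the type mismatch rejects it)
linear ✗ (not simply typable)
affine ✗ (fails simple typing)
relevant ✗ (a type mismatch blocks all five)
unrestricted ✗ (the type mismatch rejects it)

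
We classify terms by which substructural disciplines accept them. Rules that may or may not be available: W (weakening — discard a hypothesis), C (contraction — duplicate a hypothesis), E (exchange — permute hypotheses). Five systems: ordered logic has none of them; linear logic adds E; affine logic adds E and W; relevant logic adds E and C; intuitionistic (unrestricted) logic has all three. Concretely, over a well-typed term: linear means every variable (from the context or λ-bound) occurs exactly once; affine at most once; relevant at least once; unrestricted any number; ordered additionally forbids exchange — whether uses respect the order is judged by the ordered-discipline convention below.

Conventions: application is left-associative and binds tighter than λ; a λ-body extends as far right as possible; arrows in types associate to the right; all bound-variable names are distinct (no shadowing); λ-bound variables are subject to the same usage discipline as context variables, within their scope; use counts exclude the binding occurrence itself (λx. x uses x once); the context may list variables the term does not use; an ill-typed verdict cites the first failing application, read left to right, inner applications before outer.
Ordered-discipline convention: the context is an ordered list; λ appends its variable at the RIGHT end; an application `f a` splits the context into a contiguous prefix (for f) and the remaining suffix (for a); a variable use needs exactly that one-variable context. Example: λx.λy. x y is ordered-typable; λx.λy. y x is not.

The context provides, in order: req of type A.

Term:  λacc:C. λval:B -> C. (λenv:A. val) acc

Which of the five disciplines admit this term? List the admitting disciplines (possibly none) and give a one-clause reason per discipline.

accepted by: none
counts: req: 0, acc [bound]: 1, val [bound]: 1, env [bound]: 0
left-to-right use order: val, acc
typing: ill-typed: an argument C mismatches the expected A
ordered: ✗, not simply typable
linear: ✗, fails simple typing
affine: ✗, a type mismatch blocks all five
relevant: ✗, the type mismatch rejects it
unrestricted: ✗, not simply typable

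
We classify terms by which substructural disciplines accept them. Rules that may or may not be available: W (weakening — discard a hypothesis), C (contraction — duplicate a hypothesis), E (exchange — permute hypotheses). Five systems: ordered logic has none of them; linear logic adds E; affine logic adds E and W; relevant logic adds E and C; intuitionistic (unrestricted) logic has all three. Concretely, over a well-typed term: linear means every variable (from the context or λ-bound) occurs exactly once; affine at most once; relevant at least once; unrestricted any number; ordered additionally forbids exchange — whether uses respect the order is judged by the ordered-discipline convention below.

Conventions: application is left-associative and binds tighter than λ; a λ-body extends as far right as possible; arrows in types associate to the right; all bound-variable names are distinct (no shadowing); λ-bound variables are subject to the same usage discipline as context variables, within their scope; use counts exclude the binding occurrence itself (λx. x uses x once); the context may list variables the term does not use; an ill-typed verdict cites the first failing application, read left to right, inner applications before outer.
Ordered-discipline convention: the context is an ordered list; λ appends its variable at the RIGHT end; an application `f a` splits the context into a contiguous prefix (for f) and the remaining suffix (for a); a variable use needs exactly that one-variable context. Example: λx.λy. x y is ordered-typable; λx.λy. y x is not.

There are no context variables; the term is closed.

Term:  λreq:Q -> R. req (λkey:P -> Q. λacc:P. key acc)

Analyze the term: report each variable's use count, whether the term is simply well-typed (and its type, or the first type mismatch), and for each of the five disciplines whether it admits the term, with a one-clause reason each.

variable uses: req (λ-bound): 1×; key (λ-bound): 1×; acc (λ-bound): 1×
use order (left to right): req, key, acc
typing: ill-typed: argument of type (P -> Q) -> P -> Q where Q is required
ordered: ✗ — not simply typable
linear: ✗ — fails simple typing
affine: ✗ — a type mismatch blocks all five
relevant: ✗ — the type mismatch rejects it
unrestricted: ✗ — not simply typable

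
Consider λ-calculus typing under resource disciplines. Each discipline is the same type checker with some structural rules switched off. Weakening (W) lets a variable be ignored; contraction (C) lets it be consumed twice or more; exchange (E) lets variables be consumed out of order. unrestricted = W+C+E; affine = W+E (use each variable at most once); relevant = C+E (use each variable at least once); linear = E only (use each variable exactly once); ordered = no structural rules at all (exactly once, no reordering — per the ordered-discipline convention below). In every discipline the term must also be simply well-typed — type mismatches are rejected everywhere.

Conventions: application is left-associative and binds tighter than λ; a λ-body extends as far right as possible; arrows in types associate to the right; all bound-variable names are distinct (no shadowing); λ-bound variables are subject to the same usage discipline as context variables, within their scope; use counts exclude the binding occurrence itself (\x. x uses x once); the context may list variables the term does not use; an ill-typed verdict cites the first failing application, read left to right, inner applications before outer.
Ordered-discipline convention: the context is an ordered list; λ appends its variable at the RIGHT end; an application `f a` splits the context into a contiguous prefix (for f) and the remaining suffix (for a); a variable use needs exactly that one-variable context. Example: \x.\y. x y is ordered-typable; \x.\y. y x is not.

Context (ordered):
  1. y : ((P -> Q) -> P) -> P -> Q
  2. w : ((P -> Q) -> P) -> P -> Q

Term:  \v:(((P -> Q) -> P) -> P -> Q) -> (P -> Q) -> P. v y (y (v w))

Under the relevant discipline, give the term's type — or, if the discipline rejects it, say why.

term : ((((P -> Q) -> P) -> P -> Q) -> (P -> Q) -> P) -> P
counts: y ×2; w ×1; v (bound) ×2
left-to-right use order: v, y, y, v, w
typing: ✓ — ((((P -> Q) -> P) -> P -> Q) -> (P -> Q) -> P) -> P
across the five disciplines: ordered ✗; linear ✗; affine ✗; relevant ✓; unrestricted ✓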